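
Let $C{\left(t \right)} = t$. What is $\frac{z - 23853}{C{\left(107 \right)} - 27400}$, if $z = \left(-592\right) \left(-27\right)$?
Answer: $\frac{7869}{27293} \approx 0.28832$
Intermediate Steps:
$z = 15984$
$\frac{z - 23853}{C{\left(107 \right)} - 27400} = \frac{15984 - 23853}{107 - 27400} = - \frac{7869}{-27293} = \left(-7869\right) \left(- \frac{1}{27293}\right) = \frac{7869}{27293}$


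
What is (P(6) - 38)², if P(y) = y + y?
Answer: 676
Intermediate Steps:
P(y) = 2*y
(P(6) - 38)² = (2*6 - 38)² = (12 - 38)² = (-26)² = 676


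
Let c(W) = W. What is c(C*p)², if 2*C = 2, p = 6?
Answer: 36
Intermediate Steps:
C = 1 (C = (½)*2 = 1)
c(C*p)² = (1*6)² = 6² = 36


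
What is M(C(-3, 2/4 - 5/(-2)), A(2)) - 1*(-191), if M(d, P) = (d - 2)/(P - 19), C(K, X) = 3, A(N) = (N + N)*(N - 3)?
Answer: 4392/23 ≈ 190.96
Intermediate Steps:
A(N) = 2*N*(-3 + N) (A(N) = (2*N)*(-3 + N) = 2*N*(-3 + N))
M(d, P) = (-2 + d)/(-19 + P)
M(C(-3, 2/4 - 5/(-2)), A(2)) - 1*(-191) = (-2 + 3)/(-19 + 2*2*(-3 + 2)) - 1*(-191) = 1/(-19 + 2*2*(-1)) + 191 = 1/(-19 - 4) + 191 = 1/(-23) + 191 = -1/23*1 + 191 = -1/23 + 191 = 4392/23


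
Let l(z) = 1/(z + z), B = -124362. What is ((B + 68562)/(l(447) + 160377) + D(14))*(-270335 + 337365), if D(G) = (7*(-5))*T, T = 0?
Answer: -3343804956000/143377039 ≈ -23322.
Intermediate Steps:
D(G) = 0 (D(G) = (7*(-5))*0 = -35*0 = 0)
l(z) = 1/(2*z)
((B + 68562)/(l(447) + 160377) + D(14))*(-270335 + 337365) = ((-124362 + 68562)/((½)/447 + 160377) + 0)*(-270335 + 337365) = (-55800/((½)*(1/447) + 160377) + 0)*67030 = (-55800/(1/894 + 160377) + 0)*67030 = (-55800/143377039/894 + 0)*67030 = (-55800*894/143377039 + 0)*67030 = (-49885200/143377039 + 0)*67030 = -49885200/143377039*67030 = -3343804956000/143377039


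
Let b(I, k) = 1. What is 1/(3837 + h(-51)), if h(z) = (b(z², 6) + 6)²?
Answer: 1/3886 ≈ 0.00025733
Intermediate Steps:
h(z) = 49 (h(z) = (1 + 6)² = 7² = 49)
1/(3837 + h(-51)) = 1/(3837 + 49) = 1/3886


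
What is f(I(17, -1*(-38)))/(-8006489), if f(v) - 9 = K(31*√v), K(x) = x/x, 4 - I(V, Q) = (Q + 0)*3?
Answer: -10/8006489 ≈ -1.2490e-6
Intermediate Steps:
I(V, Q) = 4 - 3*Q (I(V, Q) = 4 - (Q + 0)*3 = 4 - Q*3 = 4 - 3*Q)
K(x) = 1
f(v) = 10 (f(v) = 9 + 1 = 10)
f(I(17, -1*(-38)))/(-8006489) = 10/(-8006489) = 10*(-1/8006489) = -10/8006489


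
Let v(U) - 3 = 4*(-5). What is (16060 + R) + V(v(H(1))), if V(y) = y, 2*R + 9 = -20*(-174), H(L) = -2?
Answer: 35557/2 ≈ 17779.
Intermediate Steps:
R = 3471/2 (R = -9/2 + (-20*(-174))/2 = -9/2 + (½)*3480 = -9/2 + 1740 = 3471/2 ≈ 1735.5)
v(U) = -17 (v(U) = 3 + 4*(-5) = 3 - 20 = -17)
(16060 + R) + V(v(H(1))) = (16060 + 3471/2) - 17 = 35591/2 - 17 = 35557/2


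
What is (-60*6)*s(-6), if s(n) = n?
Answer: 2160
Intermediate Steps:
(-60*6)*s(-6) = -60*6*(-6) = -360*(-6) = 2160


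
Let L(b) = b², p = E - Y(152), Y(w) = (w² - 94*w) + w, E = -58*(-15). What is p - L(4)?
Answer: -8114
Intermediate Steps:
E = 870
Y(w) = w² - 93*w
p = -8098 (p = 870 - 152*(-93 + 152) = 870 - 152*59 = 870 - 1*8968 = 870 - 8968 = -8098)
p - L(4) = -8098 - 1*4² = -8098 - 1*16 = -8098 - 16 = -8114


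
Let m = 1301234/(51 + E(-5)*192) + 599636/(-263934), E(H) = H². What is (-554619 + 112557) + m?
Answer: -2856822347906/6466383 ≈ -4.4180e+5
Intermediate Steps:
m = 1719853840/6466383 (m = 1301234/(51 + (-5)²*192) + 599636/(-263934) = 1301234/(51 + 25*192) + 599636*(-1/263934) = 1301234/(51 + 4800) - 299818/131967 = 1301234/4851 - 299818/131967 = 1301234*(1/4851) - 299818/131967 = 118294/441 - 299818/131967 = 1719853840/6466383 ≈ 265.97)
(-554619 + 112557) + m = (-554619 + 112557) + 1719853840/6466383 = -442062 + 1719853840/6466383 = -2856822347906/6466383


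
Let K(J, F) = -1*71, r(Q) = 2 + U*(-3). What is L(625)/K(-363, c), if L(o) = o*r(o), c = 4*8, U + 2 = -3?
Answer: -10625/71 ≈ -149.65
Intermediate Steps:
U = -5 (U = -2 - 3 = -5)
c = 32
r(Q) = 17 (r(Q) = 2 - 5*(-3) = 2 + 15 = 17)
K(J, F) = -71
L(o) = 17*o (L(o) = o*17 = 17*o)
L(625)/K(-363, c) = (17*625)/(-71) = 10625*(-1/71) = -10625/71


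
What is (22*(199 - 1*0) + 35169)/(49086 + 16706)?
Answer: 39547/65792 ≈ 0.60109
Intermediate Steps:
(22*(199 - 1*0) + 35169)/(49086 + 16706) = (22*(199 + 0) + 35169)/65792 = (22*199 + 35169)*(1/65792) = (4378 + 35169)*(1/65792) = 39547*(1/65792) = 39547/65792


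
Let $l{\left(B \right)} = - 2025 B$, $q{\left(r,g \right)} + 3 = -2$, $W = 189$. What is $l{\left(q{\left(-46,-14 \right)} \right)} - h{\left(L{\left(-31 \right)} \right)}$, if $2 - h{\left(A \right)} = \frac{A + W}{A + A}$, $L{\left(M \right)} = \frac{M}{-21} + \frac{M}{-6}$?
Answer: $\frac{628539}{62} \approx 10138.0$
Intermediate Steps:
$q{\left(r,g \right)} = -5$ ($q{\left(r,g \right)} = -3 - 2 = -5$)
$L{\left(M \right)} = - \frac{3 M}{14}$ ($L{\left(M \right)} = M \left(- \frac{1}{21}\right) + M \left(- \frac{1}{6}\right) = - \frac{M}{21} - \frac{M}{6} = - \frac{3 M}{14}$)
$h{\left(A \right)} = 2 - \frac{189 + A}{2 A}$ ($h{\left(A \right)} = 2 - \frac{A + 189}{A + A} = 2 - \frac{189 + A}{2 A}$)
$l{\left(q{\left(-46,-14 \right)} \right)} - h{\left(L{\left(-31 \right)} \right)} = \left(-2025\right) \left(-5\right) - \frac{3 \left(-63 - - \frac{93}{14}\right)}{2 \left(\left(- \frac{3}{14}\right) \left(-31\right)\right)} = 10125 - \frac{3 \left(-63 + \frac{93}{14}\right)}{2 \cdot \frac{93}{14}} = 10125 - \frac{3}{2} \cdot \frac{14}{93} \left(- \frac{789}{14}\right) = 10125 - - \frac{789}{62} = 10125 + \frac{789}{62} = \frac{628539}{62}$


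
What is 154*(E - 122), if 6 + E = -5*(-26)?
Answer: 308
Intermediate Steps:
E = 124 (E = -6 - 5*(-26) = -6 + 130 = 124)
154*(E - 122) = 154*(124 - 122) = 154*2 = 308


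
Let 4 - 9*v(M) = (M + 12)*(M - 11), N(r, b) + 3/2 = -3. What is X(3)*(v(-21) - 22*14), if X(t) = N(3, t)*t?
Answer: 4584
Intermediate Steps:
N(r, b) = -9/2 (N(r, b) = -3/2 - 3 = -9/2)
v(M) = 4/9 - (-11 + M)*(12 + M)/9 (v(M) = 4/9 - (M + 12)*(M - 11)/9 = 4/9 - (12 + M)*(-11 + M)/9 = 4/9 - (-11 + M)*(12 + M)/9)
X(t) = -9*t/2
X(3)*(v(-21) - 22*14) = (-9/2*3)*((136/9 - ⅑*(-21) - ⅑*(-21)²) - 22*14) = -27*((136/9 + 7/3 - ⅑*441) - 308)/2 = -27*((136/9 + 7/3 - 49) - 308)/2 = -27*(-284/9 - 308)/2 = -27/2*(-3056/9) = 4584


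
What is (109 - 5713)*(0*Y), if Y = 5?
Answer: 0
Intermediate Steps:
(109 - 5713)*(0*Y) = (109 - 5713)*(0*5) = -5604*0 = 0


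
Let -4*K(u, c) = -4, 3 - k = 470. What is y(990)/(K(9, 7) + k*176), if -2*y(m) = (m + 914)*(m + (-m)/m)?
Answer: 941528/82191 ≈ 11.455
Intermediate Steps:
k = -467 (k = 3 - 1*470 = 3 - 470 = -467)
K(u, c) = 1 (K(u, c) = -¼*(-4) = 1)
y(m) = -(-1 + m)*(914 + m)/2 (y(m) = -(m + 914)*(m + (-m)/m)/2 = -(914 + m)*(m - 1)/2 = -(914 + m)*(-1 + m)/2 = -(-1 + m)*(914 + m)/2)
y(990)/(K(9, 7) + k*176) = (457 - 913/2*990 - ½*990²)/(1 - 467*176) = (457 - 451935 - ½*980100)/(1 - 82192) = (457 - 451935 - 490050)/(-82191) = -941528*(-1/82191) = 941528/82191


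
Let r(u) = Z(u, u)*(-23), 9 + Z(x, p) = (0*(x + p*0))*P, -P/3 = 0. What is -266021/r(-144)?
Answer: -266021/207 ≈ -1285.1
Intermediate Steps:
P = 0 (P = -3*0 = 0)
Z(x, p) = -9 (Z(x, p) = -9 + (0*(x + p*0))*0 = -9 + (0*(x + 0))*0 = -9 + (0*x)*0 = -9 + 0*0 = -9 + 0 = -9)
r(u) = 207 (r(u) = -9*(-23) = 207)
-266021/r(-144) = -266021/207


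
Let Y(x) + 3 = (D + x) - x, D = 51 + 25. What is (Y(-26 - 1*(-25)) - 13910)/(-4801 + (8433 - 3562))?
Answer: -13837/70 ≈ -197.67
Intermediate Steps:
D = 76
Y(x) = 73 (Y(x) = -3 + ((76 + x) - x) = -3 + 76 = 73)
(Y(-26 - 1*(-25)) - 13910)/(-4801 + (8433 - 3562)) = (73 - 13910)/(-4801 + (8433 - 3562)) = -13837/(-4801 + 4871) = -13837/70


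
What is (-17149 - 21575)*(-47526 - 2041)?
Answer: 1919432508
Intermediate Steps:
(-17149 - 21575)*(-47526 - 2041) = -38724*(-49567) = 1919432508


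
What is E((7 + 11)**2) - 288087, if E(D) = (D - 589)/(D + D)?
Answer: -186680641/648 ≈ -2.8809e+5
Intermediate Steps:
E(D) = (-589 + D)/(2*D) (E(D) = (-589 + D)/((2*D)) = (-589 + D)*(1/(2*D)) = (-589 + D)/(2*D))
E((7 + 11)**2) - 288087 = (-589 + (7 + 11)**2)/(2*((7 + 11)**2)) - 288087 = (-589 + 18**2)/(2*(18**2)) - 288087 = (1/2)*(-589 + 324)/324 - 288087 = (1/2)*(1/324)*(-265) - 288087 = -265/648 - 288087 = -186680641/648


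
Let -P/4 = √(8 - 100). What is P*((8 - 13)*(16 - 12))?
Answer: 160*I*√23 ≈ 767.33*I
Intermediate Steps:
P = -8*I*√23 (P = -4*√(8 - 100) = -8*I*√23 ≈ -38.367*I)
P*((8 - 13)*(16 - 12)) = (-8*I*√23)*((8 - 13)*(16 - 12)) = (-8*I*√23)*(-5*4) = -8*I*√23*(-20) = 160*I*√23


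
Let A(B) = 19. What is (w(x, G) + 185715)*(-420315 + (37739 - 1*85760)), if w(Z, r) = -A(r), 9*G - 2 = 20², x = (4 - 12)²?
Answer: -86968121856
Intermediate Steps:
x = 64 (x = (-8)² = 64)
G = 134/3 (G = 2/9 + (⅑)*20² = 2/9 + (⅑)*400 = 2/9 + 400/9 = 134/3 ≈ 44.667)
w(Z, r) = -19 (w(Z, r) = -1*19 = -19)
(w(x, G) + 185715)*(-420315 + (37739 - 1*85760)) = (-19 + 185715)*(-420315 + (37739 - 1*85760)) = 185696*(-420315 + (37739 - 85760)) = 185696*(-420315 - 48021) = 185696*(-468336) = -86968121856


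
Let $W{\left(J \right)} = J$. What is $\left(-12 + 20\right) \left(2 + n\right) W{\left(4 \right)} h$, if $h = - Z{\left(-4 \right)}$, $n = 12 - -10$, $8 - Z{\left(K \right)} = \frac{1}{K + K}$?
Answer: $-6240$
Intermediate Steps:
$Z{\left(K \right)} = 8 - \frac{1}{2 K}$ ($Z{\left(K \right)} = 8 - \frac{1}{K + K} = 8 - \frac{1}{2 K}$)
$n = 22$ ($n = 12 + 10 = 22$)
$h = - \frac{65}{8}$ ($h = - (8 - \frac{1}{2 \left(-4\right)}) = - (8 - - \frac{1}{8}) = - (8 + \frac{1}{8}) = \left(-1\right) \frac{65}{8} = - \frac{65}{8} \approx -8.125$)
$\left(-12 + 20\right) \left(2 + n\right) W{\left(4 \right)} h = \left(-12 + 20\right) \left(2 + 22\right) 4 \left(- \frac{65}{8}\right) = 8 \cdot 24 \cdot 4 \left(- \frac{65}{8}\right) = 192 \cdot 4 \left(- \frac{65}{8}\right) = 768 \left(- \frac{65}{8}\right) = -6240$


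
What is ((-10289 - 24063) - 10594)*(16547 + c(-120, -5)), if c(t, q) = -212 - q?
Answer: -734417640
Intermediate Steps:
((-10289 - 24063) - 10594)*(16547 + c(-120, -5)) = ((-10289 - 24063) - 10594)*(16547 + (-212 - 1*(-5))) = (-34352 - 10594)*(16547 + (-212 + 5)) = -44946*(16547 - 207) = -44946*16340 = -734417640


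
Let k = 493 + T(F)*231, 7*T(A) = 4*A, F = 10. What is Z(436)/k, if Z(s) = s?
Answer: 436/1813 ≈ 0.24049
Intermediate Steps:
T(A) = 4*A/7 (T(A) = (4*A)/7 = 4*A/7)
k = 1813 (k = 493 + ((4/7)*10)*231 = 493 + (40/7)*231 = 493 + 1320 = 1813)
Z(436)/k = 436/1813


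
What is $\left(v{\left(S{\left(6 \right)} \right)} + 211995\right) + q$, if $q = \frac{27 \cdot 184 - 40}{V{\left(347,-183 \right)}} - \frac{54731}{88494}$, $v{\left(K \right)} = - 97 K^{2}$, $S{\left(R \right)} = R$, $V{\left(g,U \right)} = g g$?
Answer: $\frac{2221692151006591}{10655474046} \approx 2.085 \cdot 10^{5}$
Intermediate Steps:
$V{\left(g,U \right)} = g^{2}$
$q = - \frac{6154006547}{10655474046}$ ($q = \frac{27 \cdot 184 - 40}{347^{2}} - \frac{54731}{88494} = \frac{4968 - 40}{120409} - \frac{54731}{88494} = 4928 \cdot \frac{1}{120409} - \frac{54731}{88494} = \frac{4928}{120409} - \frac{54731}{88494} = - \frac{6154006547}{10655474046} \approx -0.57754$)
$\left(v{\left(S{\left(6 \right)} \right)} + 211995\right) + q = \left(- 97 \cdot 6^{2} + 211995\right) - \frac{6154006547}{10655474046} = \left(\left(-97\right) 36 + 211995\right) - \frac{6154006547}{10655474046} = \left(-3492 + 211995\right) - \frac{6154006547}{10655474046} = 208503 - \frac{6154006547}{10655474046} = \frac{2221692151006591}{10655474046}$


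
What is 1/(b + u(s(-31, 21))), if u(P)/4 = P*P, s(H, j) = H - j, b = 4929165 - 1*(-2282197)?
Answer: 1/7222178 ≈ 1.3846e-7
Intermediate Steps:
b = 7211362 (b = 4929165 + 2282197 = 7211362)
u(P) = 4*P² (u(P) = 4*(P*P) = 4*P²)
1/(b + u(s(-31, 21))) = 1/(7211362 + 4*(-31 - 1*21)²) = 1/(7211362 + 4*(-31 - 21)²) = 1/(7211362 + 4*(-52)²) = 1/(7211362 + 4*2704) = 1/(7211362 + 10816) = 1/7222178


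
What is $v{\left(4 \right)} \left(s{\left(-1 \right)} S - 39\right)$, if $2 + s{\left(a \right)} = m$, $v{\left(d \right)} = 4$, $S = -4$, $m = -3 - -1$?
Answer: $-92$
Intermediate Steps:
$m = -2$ ($m = -3 + 1 = -2$)
$s{\left(a \right)} = -4$ ($s{\left(a \right)} = -2 - 2 = -4$)
$v{\left(4 \right)} \left(s{\left(-1 \right)} S - 39\right) = 4 \left(\left(-4\right) \left(-4\right) - 39\right) = 4 \left(16 - 39\right) = 4 \left(-23\right) = -92$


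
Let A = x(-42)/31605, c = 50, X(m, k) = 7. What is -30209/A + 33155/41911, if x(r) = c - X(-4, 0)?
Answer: -930575675110/41911 ≈ -2.2204e+7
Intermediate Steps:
x(r) = 43 (x(r) = 50 - 1*7 = 50 - 7 = 43)
A = 1/735 (A = 43/31605 = 43*(1/31605) = 1/735 ≈ 0.0013605)
-30209/A + 33155/41911 = -30209/1/735 + 33155/41911 = -30209*735 + 33155*(1/41911) = -22203615 + 33155/41911 = -930575675110/41911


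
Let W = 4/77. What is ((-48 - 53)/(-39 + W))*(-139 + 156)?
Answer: 132209/2999 ≈ 44.084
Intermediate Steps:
W = 4/77 (W = 4*(1/77) = 4/77 ≈ 0.051948)
((-48 - 53)/(-39 + W))*(-139 + 156) = ((-48 - 53)/(-39 + 4/77))*(-139 + 156) = -101/(-2999/77)*17 = -101*(-77/2999)*17 = (7777/2999)*17 = 132209/2999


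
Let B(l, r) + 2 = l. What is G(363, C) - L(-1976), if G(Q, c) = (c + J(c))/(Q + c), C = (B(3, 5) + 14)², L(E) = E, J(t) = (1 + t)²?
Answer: 1213189/588 ≈ 2063.2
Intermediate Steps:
B(l, r) = -2 + l
C = 225 (C = ((-2 + 3) + 14)² = (1 + 14)² = 15² = 225)
G(Q, c) = (c + (1 + c)²)/(Q + c)
G(363, C) - L(-1976) = (225 + (1 + 225)²)/(363 + 225) - 1*(-1976) = (225 + 226²)/588 + 1976 = (225 + 51076)/588 + 1976 = (1/588)*51301 + 1976 = 51301/588 + 1976 = 1213189/588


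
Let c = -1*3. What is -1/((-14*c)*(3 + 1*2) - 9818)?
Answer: 1/9608 ≈ 0.00010408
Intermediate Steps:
c = -3
-1/((-14*c)*(3 + 1*2) - 9818) = -1/((-14*(-3))*(3 + 1*2) - 9818) = -1/(42*(3 + 2) - 9818) = -1/(42*5 - 9818) = -1/(210 - 9818) = -1/(-9608) = -1*(-1/9608) = 1/9608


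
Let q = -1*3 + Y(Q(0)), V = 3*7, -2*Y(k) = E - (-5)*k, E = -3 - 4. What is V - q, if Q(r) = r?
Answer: 41/2 ≈ 20.500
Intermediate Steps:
E = -7
Y(k) = 7/2 - 5*k/2 (Y(k) = -(-7 - (-5)*k)/2 = -(-7 + 5*k)/2 = 7/2 - 5*k/2)
V = 21
q = 1/2 (q = -1*3 + (7/2 - 5/2*0) = -3 + (7/2 + 0) = -3 + 7/2 = 1/2 ≈ 0.50000)
V - q = 21 - 1*1/2 = 21 - 1/2 = 41/2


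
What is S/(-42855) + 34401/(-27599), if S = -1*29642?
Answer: -656165297/1182755145 ≈ -0.55478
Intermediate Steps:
S = -29642
S/(-42855) + 34401/(-27599) = -29642/(-42855) + 34401/(-27599) = -29642*(-1/42855) + 34401*(-1/27599) = 29642/42855 - 34401/27599 = -656165297/1182755145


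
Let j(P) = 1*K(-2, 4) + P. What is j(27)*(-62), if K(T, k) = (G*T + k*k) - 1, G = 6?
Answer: -1860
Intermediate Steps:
K(T, k) = -1 + k**2 + 6*T (K(T, k) = (6*T + k*k) - 1 = (6*T + k**2) - 1 = (k**2 + 6*T) - 1 = -1 + k**2 + 6*T)
j(P) = 3 + P (j(P) = 1*(-1 + 4**2 + 6*(-2)) + P = 1*(-1 + 16 - 12) + P = 1*3 + P = 3 + P)
j(27)*(-62) = (3 + 27)*(-62) = 30*(-62) = -1860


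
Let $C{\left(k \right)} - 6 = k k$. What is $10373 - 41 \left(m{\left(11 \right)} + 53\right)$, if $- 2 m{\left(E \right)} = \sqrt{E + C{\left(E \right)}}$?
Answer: $8200 + \frac{41 \sqrt{138}}{2} \approx 8440.8$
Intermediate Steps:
$C{\left(k \right)} = 6 + k^{2}$ ($C{\left(k \right)} = 6 + k k = 6 + k^{2}$)
$m{\left(E \right)} = - \frac{\sqrt{6 + E + E^{2}}}{2}$ ($m{\left(E \right)} = - \frac{\sqrt{E + \left(6 + E^{2}\right)}}{2} = - \frac{\sqrt{6 + E + E^{2}}}{2}$)
$10373 - 41 \left(m{\left(11 \right)} + 53\right) = 10373 - 41 \left(- \frac{\sqrt{6 + 11 + 11^{2}}}{2} + 53\right) = 10373 - 41 \left(- \frac{\sqrt{6 + 11 + 121}}{2} + 53\right) = 10373 - 41 \left(- \frac{\sqrt{138}}{2} + 53\right) = 10373 - 41 \left(53 - \frac{\sqrt{138}}{2}\right) = 10373 - \left(2173 - \frac{41 \sqrt{138}}{2}\right) = 8200 + \frac{41 \sqrt{138}}{2}$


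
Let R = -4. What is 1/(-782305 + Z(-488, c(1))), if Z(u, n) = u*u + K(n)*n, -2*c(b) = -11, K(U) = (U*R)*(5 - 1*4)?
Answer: -1/544282 ≈ -1.8373e-6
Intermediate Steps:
K(U) = -4*U (K(U) = (U*(-4))*(5 - 1*4) = (-4*U)*(5 - 4) = -4*U*1 = -4*U)
c(b) = 11/2 (c(b) = -1/2*(-11) = 11/2)
Z(u, n) = u**2 - 4*n**2 (Z(u, n) = u*u + (-4*n)*n = u**2 - 4*n**2)
1/(-782305 + Z(-488, c(1))) = 1/(-782305 + ((-488)**2 - 4*(11/2)**2)) = 1/(-782305 + (238144 - 4*121/4)) = 1/(-782305 + (238144 - 121)) = 1/(-782305 + 238023) = 1/(-544282) = -1/544282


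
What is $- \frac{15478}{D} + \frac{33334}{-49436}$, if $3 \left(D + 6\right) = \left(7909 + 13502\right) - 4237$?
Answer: $- \frac{179211833}{53007751} \approx -3.3809$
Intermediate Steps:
$D = \frac{17156}{3}$ ($D = -6 + \frac{\left(7909 + 13502\right) - 4237}{3} = -6 + \frac{21411 - 4237}{3} = -6 + \frac{1}{3} \cdot 17174 = -6 + \frac{17174}{3} = \frac{17156}{3} \approx 5718.7$)
$- \frac{15478}{D} + \frac{33334}{-49436} = - \frac{15478}{\frac{17156}{3}} + \frac{33334}{-49436} = \left(-15478\right) \frac{3}{17156} + 33334 \left(- \frac{1}{49436}\right) = - \frac{23217}{8578} - \frac{16667}{24718} = - \frac{179211833}{53007751}$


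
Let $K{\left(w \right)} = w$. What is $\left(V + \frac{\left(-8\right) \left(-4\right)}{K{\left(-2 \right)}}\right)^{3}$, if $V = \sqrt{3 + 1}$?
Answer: $-2744$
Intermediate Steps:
$V = 2$ ($V = \sqrt{4} = 2$)
$\left(V + \frac{\left(-8\right) \left(-4\right)}{K{\left(-2 \right)}}\right)^{3} = \left(2 + \frac{\left(-8\right) \left(-4\right)}{-2}\right)^{3} = \left(2 + 32 \left(- \frac{1}{2}\right)\right)^{3} = \left(2 - 16\right)^{3} = \left(-14\right)^{3} = -2744$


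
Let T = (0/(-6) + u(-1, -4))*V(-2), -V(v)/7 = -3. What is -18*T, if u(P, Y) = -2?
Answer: 756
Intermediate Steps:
V(v) = 21 (V(v) = -7*(-3) = 21)
T = -42 (T = (0/(-6) - 2)*21 = (0*(-⅙) - 2)*21 = (0 - 2)*21 = -2*21 = -42)
-18*T = -18*(-42) = 756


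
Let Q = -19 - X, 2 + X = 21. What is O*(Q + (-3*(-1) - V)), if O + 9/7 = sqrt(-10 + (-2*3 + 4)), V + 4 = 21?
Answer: 468/7 - 104*I*sqrt(3) ≈ 66.857 - 180.13*I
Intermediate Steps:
X = 19 (X = -2 + 21 = 19)
V = 17 (V = -4 + 21 = 17)
Q = -38 (Q = -19 - 1*19 = -19 - 19 = -38)
O = -9/7 + 2*I*sqrt(3) (O = -9/7 + sqrt(-10 + (-2*3 + 4)) = -9/7 + sqrt(-10 + (-6 + 4)) = -9/7 + sqrt(-10 - 2) = -9/7 + sqrt(-12) = -9/7 + 2*I*sqrt(3) ≈ -1.2857 + 3.4641*I)
O*(Q + (-3*(-1) - V)) = (-9/7 + 2*I*sqrt(3))*(-38 + (-3*(-1) - 1*17)) = (-9/7 + 2*I*sqrt(3))*(-38 + (3 - 17)) = (-9/7 + 2*I*sqrt(3))*(-38 - 14) = (-9/7 + 2*I*sqrt(3))*(-52) = 468/7 - 104*I*sqrt(3)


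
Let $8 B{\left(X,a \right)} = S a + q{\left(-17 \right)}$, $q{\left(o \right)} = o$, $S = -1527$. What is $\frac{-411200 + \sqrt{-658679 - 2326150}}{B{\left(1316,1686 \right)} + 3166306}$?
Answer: $- \frac{3289600}{22755909} + \frac{8 i \sqrt{2984829}}{22755909} \approx -0.14456 + 0.00060737 i$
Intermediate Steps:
$B{\left(X,a \right)} = - \frac{17}{8} - \frac{1527 a}{8}$ ($B{\left(X,a \right)} = \frac{- 1527 a - 17}{8} = \frac{-17 - 1527 a}{8} = - \frac{17}{8} - \frac{1527 a}{8}$)
$\frac{-411200 + \sqrt{-658679 - 2326150}}{B{\left(1316,1686 \right)} + 3166306} = \frac{-411200 + \sqrt{-658679 - 2326150}}{\left(- \frac{17}{8} - \frac{1287261}{4}\right) + 3166306} = \frac{-411200 + \sqrt{-2984829}}{\left(- \frac{17}{8} - \frac{1287261}{4}\right) + 3166306} = \frac{-411200 + i \sqrt{2984829}}{- \frac{2574539}{8} + 3166306} = \frac{-411200 + i \sqrt{2984829}}{\frac{22755909}{8}} = \left(-411200 + i \sqrt{2984829}\right) \frac{8}{22755909} = - \frac{3289600}{22755909} + \frac{8 i \sqrt{2984829}}{22755909}$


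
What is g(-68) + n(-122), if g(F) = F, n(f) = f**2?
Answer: 14816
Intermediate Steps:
g(-68) + n(-122) = -68 + (-122)**2 = -68 + 14884 = 14816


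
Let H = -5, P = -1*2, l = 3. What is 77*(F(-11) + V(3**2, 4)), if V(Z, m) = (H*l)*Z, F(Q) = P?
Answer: -10549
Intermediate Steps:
P = -2
F(Q) = -2
V(Z, m) = -15*Z (V(Z, m) = (-5*3)*Z = -15*Z)
77*(F(-11) + V(3**2, 4)) = 77*(-2 - 15*3**2) = 77*(-2 - 15*9) = 77*(-2 - 135) = 77*(-137) = -10549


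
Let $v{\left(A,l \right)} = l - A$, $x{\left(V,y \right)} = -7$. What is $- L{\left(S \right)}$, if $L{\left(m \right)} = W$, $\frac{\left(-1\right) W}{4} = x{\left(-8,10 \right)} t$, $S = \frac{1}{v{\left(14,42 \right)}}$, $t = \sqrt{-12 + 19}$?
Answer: $- 28 \sqrt{7} \approx -74.081$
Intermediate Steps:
$t = \sqrt{7} \approx 2.6458$
$S = \frac{1}{28}$ ($S = \frac{1}{42 - 14} = \frac{1}{28} \approx 0.035714$)
$W = 28 \sqrt{7}$ ($W = - 4 \left(- 7 \sqrt{7}\right) = 28 \sqrt{7} \approx 74.081$)
$L{\left(m \right)} = 28 \sqrt{7}$
$- L{\left(S \right)} = - 28 \sqrt{7}$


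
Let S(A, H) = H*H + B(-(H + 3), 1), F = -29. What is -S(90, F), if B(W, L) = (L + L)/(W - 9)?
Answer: -14299/17 ≈ -841.12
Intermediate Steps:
B(W, L) = 2*L/(-9 + W) (B(W, L) = (2*L)/(-9 + W) = 2*L/(-9 + W))
S(A, H) = H² + 2/(-12 - H) (S(A, H) = H*H + 2*1/(-9 - (H + 3)) = H² + 2*1/(-9 - (3 + H)) = H² + 2*1/(-9 + (-3 - H)) = H² + 2*1/(-12 - H) = H² + 2/(-12 - H))
-S(90, F) = -(-2 + (-29)²*(12 - 29))/(12 - 29) = -(-2 + 841*(-17))/(-17) = -(-1)*(-2 - 14297)/17 = -(-1)*(-14299)/17 = -1*14299/17 = -14299/17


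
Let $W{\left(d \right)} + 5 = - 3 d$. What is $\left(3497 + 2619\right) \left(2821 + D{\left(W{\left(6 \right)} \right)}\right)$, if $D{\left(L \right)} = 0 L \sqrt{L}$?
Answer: $17253236$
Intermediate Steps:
$W{\left(d \right)} = -5 - 3 d$
$D{\left(L \right)} = 0$ ($D{\left(L \right)} = 0 L^{\frac{3}{2}} = 0$)
$\left(3497 + 2619\right) \left(2821 + D{\left(W{\left(6 \right)} \right)}\right) = \left(3497 + 2619\right) \left(2821 + 0\right) = 6116 \cdot 2821 = 17253236$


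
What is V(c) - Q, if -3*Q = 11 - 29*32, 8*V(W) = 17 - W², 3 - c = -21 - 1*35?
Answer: -2216/3 ≈ -738.67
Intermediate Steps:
c = 59 (c = 3 - (-21 - 1*35) = 3 - (-21 - 35) = 3 - 1*(-56) = 3 + 56 = 59)
V(W) = 17/8 - W²/8 (V(W) = (17 - W²)/8 = 17/8 - W²/8)
Q = 917/3 (Q = -(11 - 29*32)/3 = -(11 - 928)/3 = -⅓*(-917) = 917/3 ≈ 305.67)
V(c) - Q = (17/8 - ⅛*59²) - 1*917/3 = (17/8 - ⅛*3481) - 917/3 = (17/8 - 3481/8) - 917/3 = -433 - 917/3 = -2216/3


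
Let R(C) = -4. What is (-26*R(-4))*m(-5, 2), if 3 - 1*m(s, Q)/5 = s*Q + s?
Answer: 9360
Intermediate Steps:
m(s, Q) = 15 - 5*s - 5*Q*s (m(s, Q) = 15 - 5*(s*Q + s) = 15 - 5*(Q*s + s) = 15 - 5*(s + Q*s) = 15 + (-5*s - 5*Q*s) = 15 - 5*s - 5*Q*s)
(-26*R(-4))*m(-5, 2) = (-26*(-4))*(15 - 5*(-5) - 5*2*(-5)) = 104*(15 + 25 + 50) = 104*90 = 9360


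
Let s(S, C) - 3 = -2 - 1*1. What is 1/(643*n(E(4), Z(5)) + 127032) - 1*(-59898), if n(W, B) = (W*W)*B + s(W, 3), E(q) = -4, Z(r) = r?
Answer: 10690115857/178472 ≈ 59898.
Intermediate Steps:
s(S, C) = 0 (s(S, C) = 3 + (-2 - 1*1) = 3 + (-2 - 1) = 3 - 3 = 0)
n(W, B) = B*W**2 (n(W, B) = (W*W)*B + 0 = W**2*B + 0 = B*W**2 + 0 = B*W**2)
1/(643*n(E(4), Z(5)) + 127032) - 1*(-59898) = 1/(643*(5*(-4)**2) + 127032) - 1*(-59898) = 1/(643*(5*16) + 127032) + 59898 = 1/(643*80 + 127032) + 59898 = 1/(51440 + 127032) + 59898 = 1/178472 + 59898 = 10690115857/178472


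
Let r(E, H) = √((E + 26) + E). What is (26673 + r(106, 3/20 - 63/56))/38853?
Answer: 8891/12951 + √238/38853 ≈ 0.68691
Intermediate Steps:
r(E, H) = √(26 + 2*E) (r(E, H) = √((26 + E) + E) = √(26 + 2*E))
(26673 + r(106, 3/20 - 63/56))/38853 = (26673 + √(26 + 2*106))/38853 = (26673 + √(26 + 212))*(1/38853) = (26673 + √238)*(1/38853) = 8891/12951 + √238/38853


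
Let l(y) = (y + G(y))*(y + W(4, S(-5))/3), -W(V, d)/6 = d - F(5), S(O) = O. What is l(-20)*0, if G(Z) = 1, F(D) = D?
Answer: 0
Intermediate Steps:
W(V, d) = 30 - 6*d (W(V, d) = -6*(d - 1*5) = -6*(d - 5) = -6*(-5 + d) = 30 - 6*d)
l(y) = (1 + y)*(20 + y) (l(y) = (y + 1)*(y + (30 - 6*(-5))/3) = (1 + y)*(y + (30 + 30)*(⅓)) = (1 + y)*(y + 60*(⅓)) = (1 + y)*(y + 20) = (1 + y)*(20 + y))
l(-20)*0 = (20 + (-20)² + 21*(-20))*0 = (20 + 400 - 420)*0 = 0*0 = 0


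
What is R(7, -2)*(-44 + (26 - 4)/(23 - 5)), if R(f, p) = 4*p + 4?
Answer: 1540/9 ≈ 171.11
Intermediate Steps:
R(f, p) = 4 + 4*p
R(7, -2)*(-44 + (26 - 4)/(23 - 5)) = (4 + 4*(-2))*(-44 + (26 - 4)/(23 - 5)) = (4 - 8)*(-44 + 22/18) = -4*(-44 + 22*(1/18)) = -4*(-44 + 11/9) = -4*(-385/9) = 1540/9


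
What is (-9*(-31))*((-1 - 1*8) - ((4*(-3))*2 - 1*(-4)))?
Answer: 3069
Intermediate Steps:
(-9*(-31))*((-1 - 1*8) - ((4*(-3))*2 - 1*(-4))) = 279*((-1 - 8) - (-12*2 + 4)) = 279*(-9 - (-24 + 4)) = 279*(-9 - 1*(-20)) = 279*(-9 + 20) = 279*11 = 3069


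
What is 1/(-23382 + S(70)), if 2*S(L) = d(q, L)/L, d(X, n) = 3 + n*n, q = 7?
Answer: -140/3268577 ≈ -4.2832e-5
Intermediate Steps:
d(X, n) = 3 + n²
S(L) = (3 + L²)/(2*L) (S(L) = ((3 + L²)/L)/2 = (3 + L²)/(2*L))
1/(-23382 + S(70)) = 1/(-23382 + (½)*(3 + 70²)/70) = 1/(-23382 + (½)*(1/70)*(3 + 4900)) = 1/(-23382 + (½)*(1/70)*4903) = 1/(-23382 + 4903/140) = 1/(-3268577/140) = -140/3268577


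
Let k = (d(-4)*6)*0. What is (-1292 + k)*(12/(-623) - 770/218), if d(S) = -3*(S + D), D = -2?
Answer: 311582596/67907 ≈ 4588.4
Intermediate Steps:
d(S) = 6 - 3*S (d(S) = -3*(S - 2) = -3*(-2 + S) = 6 - 3*S)
k = 0 (k = ((6 - 3*(-4))*6)*0 = ((6 + 12)*6)*0 = (18*6)*0 = 108*0 = 0)
(-1292 + k)*(12/(-623) - 770/218) = (-1292 + 0)*(12/(-623) - 770/218) = -1292*(12*(-1/623) - 770*1/218) = -1292*(-12/623 - 385/109) = -1292*(-241163/67907) = 311582596/67907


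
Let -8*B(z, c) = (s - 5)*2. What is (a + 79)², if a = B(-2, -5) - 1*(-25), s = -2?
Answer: 178929/16 ≈ 11183.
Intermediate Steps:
B(z, c) = 7/4 (B(z, c) = -(-2 - 5)*2/8 = -(-7)*2/8 = -⅛*(-14) = 7/4)
a = 107/4 (a = 7/4 - 1*(-25) = 7/4 + 25 = 107/4 ≈ 26.750)
(a + 79)² = (107/4 + 79)² = (423/4)² = 178929/16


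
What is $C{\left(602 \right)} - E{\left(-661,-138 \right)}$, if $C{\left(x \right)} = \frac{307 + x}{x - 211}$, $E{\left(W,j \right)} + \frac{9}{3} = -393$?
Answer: $\frac{155745}{391} \approx 398.32$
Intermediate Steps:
$E{\left(W,j \right)} = -396$ ($E{\left(W,j \right)} = -3 - 393 = -396$)
$C{\left(x \right)} = \frac{307 + x}{-211 + x}$
$C{\left(602 \right)} - E{\left(-661,-138 \right)} = \frac{307 + 602}{-211 + 602} - -396 = \frac{1}{391} \cdot 909 + 396 = \frac{909}{391} + 396 = \frac{155745}{391}$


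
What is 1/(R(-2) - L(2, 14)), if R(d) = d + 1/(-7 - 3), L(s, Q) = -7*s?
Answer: 10/119 ≈ 0.084034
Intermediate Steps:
R(d) = -⅒ + d (R(d) = d + 1/(-10) = d - ⅒ = -⅒ + d)
1/(R(-2) - L(2, 14)) = 1/((-⅒ - 2) - (-7)*2) = 1/(-21/10 - 1*(-14)) = 1/(-21/10 + 14) = 1/(119/10) = 10/119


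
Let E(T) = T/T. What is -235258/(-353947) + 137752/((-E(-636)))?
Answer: -48756671886/353947 ≈ -1.3775e+5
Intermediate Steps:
E(T) = 1
-235258/(-353947) + 137752/((-E(-636))) = -235258/(-353947) + 137752/((-1*1)) = -235258*(-1/353947) + 137752/(-1) = 235258/353947 + 137752*(-1) = 235258/353947 - 137752 = -48756671886/353947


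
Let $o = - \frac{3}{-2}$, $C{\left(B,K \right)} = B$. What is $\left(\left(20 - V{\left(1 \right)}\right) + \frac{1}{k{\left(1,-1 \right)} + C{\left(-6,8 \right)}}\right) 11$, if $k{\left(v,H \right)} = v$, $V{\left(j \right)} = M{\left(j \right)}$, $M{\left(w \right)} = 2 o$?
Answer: $\frac{924}{5} \approx 184.8$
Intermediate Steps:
$o = \frac{3}{2}$ ($o = \left(-3\right) \left(- \frac{1}{2}\right) = \frac{3}{2} \approx 1.5$)
$M{\left(w \right)} = 3$ ($M{\left(w \right)} = 2 \cdot \frac{3}{2} = 3$)
$V{\left(j \right)} = 3$
$\left(\left(20 - V{\left(1 \right)}\right) + \frac{1}{k{\left(1,-1 \right)} + C{\left(-6,8 \right)}}\right) 11 = \left(\left(20 - 3\right) + \frac{1}{1 - 6}\right) 11 = \left(\left(20 - 3\right) + \frac{1}{-5}\right) 11 = \left(17 - \frac{1}{5}\right) 11 = \frac{84}{5} \cdot 11 = \frac{924}{5}$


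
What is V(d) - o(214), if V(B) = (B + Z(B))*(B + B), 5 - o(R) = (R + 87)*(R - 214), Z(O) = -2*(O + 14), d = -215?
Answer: -80415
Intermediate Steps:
Z(O) = -28 - 2*O (Z(O) = -2*(14 + O) = -28 - 2*O)
o(R) = 5 - (-214 + R)*(87 + R) (o(R) = 5 - (R + 87)*(R - 214) = 5 - (87 + R)*(-214 + R) = 5 - (-214 + R)*(87 + R))
V(B) = 2*B*(-28 - B) (V(B) = (B + (-28 - 2*B))*(B + B) = (-28 - B)*(2*B) = 2*B*(-28 - B))
V(d) - o(214) = 2*(-215)*(-28 - 1*(-215)) - (18623 - 1*214² + 127*214) = 2*(-215)*(-28 + 215) - (18623 - 1*45796 + 27178) = 2*(-215)*187 - (18623 - 45796 + 27178) = -80410 - 1*5 = -80410 - 5 = -80415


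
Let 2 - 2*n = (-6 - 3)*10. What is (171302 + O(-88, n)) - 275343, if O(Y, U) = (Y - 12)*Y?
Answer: -95241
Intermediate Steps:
n = 46 (n = 1 - (-6 - 3)*10/2 = 1 - (-9)*10/2 = 1 - 1/2*(-90) = 1 + 45 = 46)
O(Y, U) = Y*(-12 + Y) (O(Y, U) = (-12 + Y)*Y = Y*(-12 + Y))
(171302 + O(-88, n)) - 275343 = (171302 - 88*(-12 - 88)) - 275343 = (171302 - 88*(-100)) - 275343 = (171302 + 8800) - 275343 = 180102 - 275343 = -95241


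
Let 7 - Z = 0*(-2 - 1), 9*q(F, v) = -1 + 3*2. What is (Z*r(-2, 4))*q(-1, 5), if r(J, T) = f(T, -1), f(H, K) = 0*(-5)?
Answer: 0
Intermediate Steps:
q(F, v) = 5/9 (q(F, v) = (-1 + 3*2)/9 = (-1 + 6)/9 = (⅑)*5 = 5/9)
Z = 7 (Z = 7 - 0*(-2 - 1) = 7 - 0*(-3) = 7 - 1*0 = 7 + 0 = 7)
f(H, K) = 0
r(J, T) = 0
(Z*r(-2, 4))*q(-1, 5) = (7*0)*(5/9) = 0*(5/9) = 0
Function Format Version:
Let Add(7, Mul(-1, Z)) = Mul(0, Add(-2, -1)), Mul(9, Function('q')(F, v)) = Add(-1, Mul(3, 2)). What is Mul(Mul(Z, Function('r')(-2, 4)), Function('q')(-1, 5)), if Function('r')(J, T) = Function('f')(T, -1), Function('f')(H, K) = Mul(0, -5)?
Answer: 0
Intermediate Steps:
Function('q')(F, v) = Rational(5, 9) (Function('q')(F, v) = Mul(Rational(1, 9), Add(-1, Mul(3, 2))) = Mul(Rational(1, 9), Add(-1, 6)) = Mul(Rational(1, 9), 5) = Rational(5, 9))
Z = 7 (Z = Add(7, Mul(-1, Mul(0, Add(-2, -1)))) = Add(7, Mul(-1, Mul(0, -3))) = Add(7, Mul(-1, 0)) = Add(7, 0) = 7)
Function('f')(H, K) = 0
Function('r')(J, T) = 0
Mul(Mul(Z, Function('r')(-2, 4)), Function('q')(-1, 5)) = Mul(Mul(7, 0), Rational(5, 9)) = Mul(0, Rational(5, 9)) = 0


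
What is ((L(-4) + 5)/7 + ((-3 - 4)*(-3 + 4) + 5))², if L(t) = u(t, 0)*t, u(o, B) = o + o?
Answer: 529/49 ≈ 10.796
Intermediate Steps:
u(o, B) = 2*o
L(t) = 2*t² (L(t) = (2*t)*t = 2*t²)
((L(-4) + 5)/7 + ((-3 - 4)*(-3 + 4) + 5))² = ((2*(-4)² + 5)/7 + ((-3 - 4)*(-3 + 4) + 5))² = ((2*16 + 5)/7 + (-7*1 + 5))² = ((32 + 5)/7 + (-7 + 5))² = ((⅐)*37 - 2)² = (37/7 - 2)² = (23/7)² = 529/49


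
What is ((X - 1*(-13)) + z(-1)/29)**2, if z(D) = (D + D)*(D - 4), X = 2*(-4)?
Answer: 24025/841 ≈ 28.567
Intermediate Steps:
X = -8
z(D) = 2*D*(-4 + D) (z(D) = (2*D)*(-4 + D) = 2*D*(-4 + D))
((X - 1*(-13)) + z(-1)/29)**2 = ((-8 - 1*(-13)) + (2*(-1)*(-4 - 1))/29)**2 = ((-8 + 13) + (2*(-1)*(-5))*(1/29))**2 = (5 + 10*(1/29))**2 = (5 + 10/29)**2 = (155/29)**2 = 24025/841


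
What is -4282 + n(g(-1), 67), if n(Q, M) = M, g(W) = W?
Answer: -4215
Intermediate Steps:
-4282 + n(g(-1), 67) = -4282 + 67 = -4215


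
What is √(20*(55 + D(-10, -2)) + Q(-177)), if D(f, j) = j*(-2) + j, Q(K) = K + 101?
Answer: 2*√266 ≈ 32.619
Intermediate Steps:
Q(K) = 101 + K
D(f, j) = -j (D(f, j) = -2*j + j = -j)
√(20*(55 + D(-10, -2)) + Q(-177)) = √(20*(55 - 1*(-2)) + (101 - 177)) = √(20*(55 + 2) - 76) = √(20*57 - 76) = √(1140 - 76) = √1064 = 2*√266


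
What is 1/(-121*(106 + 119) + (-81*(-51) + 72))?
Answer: -1/23022 ≈ -4.3437e-5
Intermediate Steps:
1/(-121*(106 + 119) + (-81*(-51) + 72)) = 1/(-121*225 + (4131 + 72)) = 1/(-27225 + 4203) = 1/(-23022) = -1/23022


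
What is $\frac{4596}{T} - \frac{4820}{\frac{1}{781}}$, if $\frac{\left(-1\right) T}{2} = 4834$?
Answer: $- \frac{9098604289}{2417} \approx -3.7644 \cdot 10^{6}$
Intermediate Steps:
$T = -9668$ ($T = \left(-2\right) 4834 = -9668$)
$\frac{4596}{T} - \frac{4820}{\frac{1}{781}} = \frac{4596}{-9668} - \frac{4820}{\frac{1}{781}} = 4596 \left(- \frac{1}{9668}\right) - 4820 \frac{1}{\frac{1}{781}} = - \frac{1149}{2417} - 3764420 = - \frac{9098604289}{2417}$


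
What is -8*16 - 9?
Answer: -137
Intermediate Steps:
-8*16 - 9 = -128 - 9 = -137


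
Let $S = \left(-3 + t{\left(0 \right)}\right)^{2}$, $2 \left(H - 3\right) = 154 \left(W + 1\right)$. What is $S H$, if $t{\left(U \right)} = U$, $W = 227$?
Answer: $158031$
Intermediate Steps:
$H = 17559$ ($H = 3 + \frac{154 \left(227 + 1\right)}{2} = 3 + \frac{154 \cdot 228}{2} = 3 + \frac{1}{2} \cdot 35112 = 3 + 17556 = 17559$)
$S = 9$ ($S = \left(-3 + 0\right)^{2} = \left(-3\right)^{2} = 9$)
$S H = 9 \cdot 17559 = 158031$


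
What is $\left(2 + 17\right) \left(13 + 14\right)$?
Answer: $513$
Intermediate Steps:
$\left(2 + 17\right) \left(13 + 14\right) = 19 \cdot 27 = 513$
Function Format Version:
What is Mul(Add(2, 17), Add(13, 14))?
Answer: 513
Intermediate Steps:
Mul(Add(2, 17), Add(13, 14)) = Mul(19, 27) = 513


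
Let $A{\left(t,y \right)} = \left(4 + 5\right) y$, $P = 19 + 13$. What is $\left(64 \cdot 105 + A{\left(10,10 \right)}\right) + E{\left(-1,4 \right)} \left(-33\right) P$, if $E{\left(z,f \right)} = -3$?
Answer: $9978$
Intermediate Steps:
$P = 32$
$A{\left(t,y \right)} = 9 y$
$\left(64 \cdot 105 + A{\left(10,10 \right)}\right) + E{\left(-1,4 \right)} \left(-33\right) P = \left(64 \cdot 105 + 9 \cdot 10\right) + \left(-3\right) \left(-33\right) 32 = \left(6720 + 90\right) + 99 \cdot 32 = 6810 + 3168 = 9978$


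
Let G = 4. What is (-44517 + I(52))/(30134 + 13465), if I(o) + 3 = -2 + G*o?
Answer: -44314/43599 ≈ -1.0164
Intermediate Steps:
I(o) = -5 + 4*o (I(o) = -3 + (-2 + 4*o) = -5 + 4*o)
(-44517 + I(52))/(30134 + 13465) = (-44517 + (-5 + 4*52))/(30134 + 13465) = (-44517 + (-5 + 208))/43599 = (-44517 + 203)*(1/43599) = -44314*1/43599 = -44314/43599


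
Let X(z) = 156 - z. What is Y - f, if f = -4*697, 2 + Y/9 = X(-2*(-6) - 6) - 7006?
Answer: -58934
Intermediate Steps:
Y = -61722 (Y = -18 + 9*((156 - (-2*(-6) - 6)) - 7006) = -18 + 9*((156 - (12 - 6)) - 7006) = -18 + 9*((156 - 1*6) - 7006) = -18 + 9*((156 - 6) - 7006) = -18 + 9*(150 - 7006) = -18 + 9*(-6856) = -18 - 61704 = -61722)
f = -2788
Y - f = -61722 - 1*(-2788) = -61722 + 2788 = -58934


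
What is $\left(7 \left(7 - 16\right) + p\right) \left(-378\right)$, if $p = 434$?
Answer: $-140238$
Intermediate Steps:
$\left(7 \left(7 - 16\right) + p\right) \left(-378\right) = \left(7 \left(7 - 16\right) + 434\right) \left(-378\right) = \left(7 \left(-9\right) + 434\right) \left(-378\right) = \left(-63 + 434\right) \left(-378\right) = 371 \left(-378\right) = -140238$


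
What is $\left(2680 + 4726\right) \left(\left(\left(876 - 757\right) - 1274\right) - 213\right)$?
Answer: $-10131408$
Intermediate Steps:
$\left(2680 + 4726\right) \left(\left(\left(876 - 757\right) - 1274\right) - 213\right) = 7406 \left(\left(119 - 1274\right) - 213\right) = 7406 \left(-1155 - 213\right) = 7406 \left(-1368\right) = -10131408$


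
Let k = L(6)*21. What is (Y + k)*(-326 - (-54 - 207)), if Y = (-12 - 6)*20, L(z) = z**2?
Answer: -25740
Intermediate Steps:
Y = -360 (Y = -18*20 = -360)
k = 756 (k = 6**2*21 = 36*21 = 756)
(Y + k)*(-326 - (-54 - 207)) = (-360 + 756)*(-326 - (-54 - 207)) = 396*(-326 - 1*(-261)) = 396*(-326 + 261) = 396*(-65) = -25740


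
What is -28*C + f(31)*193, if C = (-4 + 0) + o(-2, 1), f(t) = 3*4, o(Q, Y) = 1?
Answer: 2400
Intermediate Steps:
f(t) = 12
C = -3 (C = (-4 + 0) + 1 = -4 + 1 = -3)
-28*C + f(31)*193 = -28*(-3) + 12*193 = 84 + 2316 = 2400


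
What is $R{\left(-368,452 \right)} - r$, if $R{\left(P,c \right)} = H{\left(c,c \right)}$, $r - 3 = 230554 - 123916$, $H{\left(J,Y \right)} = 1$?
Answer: $-106640$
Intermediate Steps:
$r = 106641$ ($r = 3 + \left(230554 - 123916\right) = 3 + 106638 = 106641$)
$R{\left(P,c \right)} = 1$
$R{\left(-368,452 \right)} - r = 1 - 106641 = -106640$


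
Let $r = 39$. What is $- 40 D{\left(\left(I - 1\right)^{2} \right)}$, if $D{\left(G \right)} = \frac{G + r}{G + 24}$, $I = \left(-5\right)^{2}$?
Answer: $-41$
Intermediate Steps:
$I = 25$
$D{\left(G \right)} = \frac{39 + G}{24 + G}$ ($D{\left(G \right)} = \frac{G + 39}{G + 24} = \frac{39 + G}{24 + G}$)
$- 40 D{\left(\left(I - 1\right)^{2} \right)} = - 40 \frac{39 + \left(25 - 1\right)^{2}}{24 + \left(25 - 1\right)^{2}} = - 40 \frac{39 + 24^{2}}{24 + 24^{2}} = - 40 \frac{39 + 576}{24 + 576} = - 40 \cdot \frac{1}{600} \cdot 615 = \left(-40\right) \frac{41}{40} = -41$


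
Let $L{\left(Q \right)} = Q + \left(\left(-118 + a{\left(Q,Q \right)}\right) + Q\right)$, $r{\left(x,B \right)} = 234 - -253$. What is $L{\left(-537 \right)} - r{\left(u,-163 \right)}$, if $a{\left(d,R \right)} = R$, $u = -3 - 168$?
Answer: $-2216$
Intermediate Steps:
$u = -171$ ($u = -3 - 168 = -171$)
$r{\left(x,B \right)} = 487$ ($r{\left(x,B \right)} = 234 + 253 = 487$)
$L{\left(Q \right)} = -118 + 3 Q$ ($L{\left(Q \right)} = Q + \left(\left(-118 + Q\right) + Q\right) = Q + \left(-118 + 2 Q\right) = -118 + 3 Q$)
$L{\left(-537 \right)} - r{\left(u,-163 \right)} = \left(-118 + 3 \left(-537\right)\right) - 487 = \left(-118 - 1611\right) - 487 = -1729 - 487 = -2216$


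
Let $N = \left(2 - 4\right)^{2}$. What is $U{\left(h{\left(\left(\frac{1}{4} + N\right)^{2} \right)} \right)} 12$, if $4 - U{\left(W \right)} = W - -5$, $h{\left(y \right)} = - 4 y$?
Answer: $855$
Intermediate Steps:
$N = 4$ ($N = \left(-2\right)^{2} = 4$)
$U{\left(W \right)} = -1 - W$ ($U{\left(W \right)} = 4 - \left(W - -5\right) = 4 - \left(W + 5\right) = 4 - \left(5 + W\right) = -1 - W$)
$U{\left(h{\left(\left(\frac{1}{4} + N\right)^{2} \right)} \right)} 12 = \left(-1 - - 4 \left(\frac{1}{4} + 4\right)^{2}\right) 12 = \left(-1 - - 4 \left(\frac{17}{4}\right)^{2}\right) 12 = \left(-1 - \left(-4\right) \frac{289}{16}\right) 12 = \left(-1 - - \frac{289}{4}\right) 12 = \left(-1 + \frac{289}{4}\right) 12 = \frac{285}{4} \cdot 12 = 855$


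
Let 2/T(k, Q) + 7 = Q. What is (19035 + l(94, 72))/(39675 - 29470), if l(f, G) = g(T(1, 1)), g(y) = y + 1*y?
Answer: 57103/30615 ≈ 1.8652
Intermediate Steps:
T(k, Q) = 2/(-7 + Q)
g(y) = 2*y (g(y) = y + y = 2*y)
l(f, G) = -⅔ (l(f, G) = 2*(2/(-7 + 1)) = 2*(2/(-6)) = 2*(2*(-⅙)) = 2*(-⅓) = -⅔)
(19035 + l(94, 72))/(39675 - 29470) = (19035 - ⅔)/(39675 - 29470) = (57103/3)/10205 = (57103/3)*(1/10205) = 57103/30615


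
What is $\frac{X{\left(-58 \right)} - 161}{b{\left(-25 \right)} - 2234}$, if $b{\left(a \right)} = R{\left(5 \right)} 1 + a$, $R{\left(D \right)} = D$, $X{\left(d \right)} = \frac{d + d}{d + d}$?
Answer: $\frac{80}{1127} \approx 0.070985$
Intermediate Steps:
$X{\left(d \right)} = 1$ ($X{\left(d \right)} = \frac{2 d}{2 d} = 2 d \frac{1}{2 d} = 1$)
$b{\left(a \right)} = 5 + a$ ($b{\left(a \right)} = 5 \cdot 1 + a = 5 + a$)
$\frac{X{\left(-58 \right)} - 161}{b{\left(-25 \right)} - 2234} = \frac{1 - 161}{\left(5 - 25\right) - 2234} = - \frac{160}{-20 - 2234} = - \frac{160}{-2254} = \left(-160\right) \left(- \frac{1}{2254}\right) = \frac{80}{1127}$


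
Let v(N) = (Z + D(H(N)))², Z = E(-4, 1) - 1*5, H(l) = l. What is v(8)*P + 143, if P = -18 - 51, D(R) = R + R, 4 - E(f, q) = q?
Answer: -13381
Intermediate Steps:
E(f, q) = 4 - q
D(R) = 2*R
Z = -2 (Z = (4 - 1*1) - 1*5 = (4 - 1) - 5 = 3 - 5 = -2)
v(N) = (-2 + 2*N)²
P = -69
v(8)*P + 143 = (4*(-1 + 8)²)*(-69) + 143 = (4*7²)*(-69) + 143 = (4*49)*(-69) + 143 = 196*(-69) + 143 = -13524 + 143 = -13381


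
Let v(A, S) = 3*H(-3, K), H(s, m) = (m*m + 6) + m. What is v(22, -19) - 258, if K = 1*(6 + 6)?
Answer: 228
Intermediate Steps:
K = 12 (K = 1*12 = 12)
H(s, m) = 6 + m + m**2 (H(s, m) = (m**2 + 6) + m = (6 + m**2) + m = 6 + m + m**2)
v(A, S) = 486 (v(A, S) = 3*(6 + 12 + 12**2) = 3*(6 + 12 + 144) = 3*162 = 486)
v(22, -19) - 258 = 486 - 258 = 228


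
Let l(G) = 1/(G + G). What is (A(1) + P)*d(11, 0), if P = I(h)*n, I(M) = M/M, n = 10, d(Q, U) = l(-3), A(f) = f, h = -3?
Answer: -11/6 ≈ -1.8333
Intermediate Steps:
l(G) = 1/(2*G)
d(Q, U) = -⅙ (d(Q, U) = (½)/(-3) = (½)*(-⅓) = -⅙)
I(M) = 1
P = 10 (P = 1*10 = 10)
(A(1) + P)*d(11, 0) = (1 + 10)*(-⅙) = 11*(-⅙) = -11/6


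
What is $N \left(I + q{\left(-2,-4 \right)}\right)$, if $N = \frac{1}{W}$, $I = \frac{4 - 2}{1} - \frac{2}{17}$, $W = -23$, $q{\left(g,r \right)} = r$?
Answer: $\frac{36}{391} \approx 0.092072$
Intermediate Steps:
$I = \frac{32}{17}$ ($I = 2 \cdot 1 - \frac{2}{17} = 2 - \frac{2}{17} = \frac{32}{17} \approx 1.8824$)
$N = - \frac{1}{23}$ ($N = \frac{1}{-23} = - \frac{1}{23} \approx -0.043478$)
$N \left(I + q{\left(-2,-4 \right)}\right) = - \frac{\frac{32}{17} - 4}{23} = \left(- \frac{1}{23}\right) \left(- \frac{36}{17}\right) = \frac{36}{391}$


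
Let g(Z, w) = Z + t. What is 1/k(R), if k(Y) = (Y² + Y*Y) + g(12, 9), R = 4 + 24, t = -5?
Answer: 1/1575 ≈ 0.00063492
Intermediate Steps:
g(Z, w) = -5 + Z (g(Z, w) = Z - 5 = -5 + Z)
R = 28
k(Y) = 7 + 2*Y² (k(Y) = (Y² + Y*Y) + (-5 + 12) = (Y² + Y²) + 7 = 2*Y² + 7 = 7 + 2*Y²)
1/k(R) = 1/(7 + 2*28²) = 1/(7 + 2*784) = 1/(7 + 1568) = 1/1575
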